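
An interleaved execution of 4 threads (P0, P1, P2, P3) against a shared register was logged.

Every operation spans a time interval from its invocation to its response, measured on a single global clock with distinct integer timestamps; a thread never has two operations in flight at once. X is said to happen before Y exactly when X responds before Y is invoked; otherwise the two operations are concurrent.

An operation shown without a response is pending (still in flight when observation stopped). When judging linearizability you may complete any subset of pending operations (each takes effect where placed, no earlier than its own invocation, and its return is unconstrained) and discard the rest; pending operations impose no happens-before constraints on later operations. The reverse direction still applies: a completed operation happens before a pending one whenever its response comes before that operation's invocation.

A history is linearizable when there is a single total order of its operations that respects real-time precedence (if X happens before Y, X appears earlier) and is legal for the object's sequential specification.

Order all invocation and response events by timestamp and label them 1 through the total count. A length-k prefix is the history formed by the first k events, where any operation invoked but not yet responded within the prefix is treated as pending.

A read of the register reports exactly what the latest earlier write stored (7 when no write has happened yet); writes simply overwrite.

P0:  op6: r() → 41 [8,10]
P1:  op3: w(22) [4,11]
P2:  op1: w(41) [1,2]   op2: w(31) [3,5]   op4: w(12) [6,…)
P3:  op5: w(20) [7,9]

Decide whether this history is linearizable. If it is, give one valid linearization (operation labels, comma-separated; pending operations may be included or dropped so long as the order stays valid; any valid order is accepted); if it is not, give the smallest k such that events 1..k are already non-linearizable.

already the first 10 events (up to op6's response at time 10) admit no linearization; the first 9 still do
checked exhaustively: 2 real-time-consistent orders of 4 completed operations, zero legal register replays
include/drop combinations of the 2 pending operations (op3, op4) were all tried; none helps
one such order, op1, op2, op5, op6 (pending dropped), breaks at step 4 where op6 r() → 41 is illegal
one such order, op1, op2, op6, op5 (pending dropped), breaks at step 3 where op6 r() → 41 is illegal

not linearizable — minimal violating prefix: 10 events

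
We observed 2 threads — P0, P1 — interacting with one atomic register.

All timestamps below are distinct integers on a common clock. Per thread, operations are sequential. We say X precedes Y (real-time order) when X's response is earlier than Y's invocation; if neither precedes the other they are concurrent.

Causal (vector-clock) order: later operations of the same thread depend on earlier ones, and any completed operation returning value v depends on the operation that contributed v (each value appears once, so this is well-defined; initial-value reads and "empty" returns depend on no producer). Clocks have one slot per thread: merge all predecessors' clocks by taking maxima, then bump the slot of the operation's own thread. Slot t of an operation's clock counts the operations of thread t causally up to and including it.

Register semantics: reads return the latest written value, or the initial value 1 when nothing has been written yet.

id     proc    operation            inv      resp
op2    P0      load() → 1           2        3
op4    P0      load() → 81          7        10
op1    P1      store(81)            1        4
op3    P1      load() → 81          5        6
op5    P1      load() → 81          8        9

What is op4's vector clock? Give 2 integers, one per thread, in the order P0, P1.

op1, invoked 1, has no incoming edges; only P1's bump applies → (0, 1)
op2, invoked 2, has no incoming edges; only P0's bump applies → (1, 0)
op3, invoked 5, takes VC(op1)=(0, 1) under max, adds 1 for P1 → (0, 2)
op5, invoked 8, takes VC(op1)=(0, 1), VC(op3)=(0, 2) under max, adds 1 for P1 → (0, 3)
op4, invoked 7, takes VC(op1)=(0, 1), VC(op2)=(1, 0) under max, adds 1 for P0 → (2, 1)
target: VC(op4) = (2, 1)

(2, 1)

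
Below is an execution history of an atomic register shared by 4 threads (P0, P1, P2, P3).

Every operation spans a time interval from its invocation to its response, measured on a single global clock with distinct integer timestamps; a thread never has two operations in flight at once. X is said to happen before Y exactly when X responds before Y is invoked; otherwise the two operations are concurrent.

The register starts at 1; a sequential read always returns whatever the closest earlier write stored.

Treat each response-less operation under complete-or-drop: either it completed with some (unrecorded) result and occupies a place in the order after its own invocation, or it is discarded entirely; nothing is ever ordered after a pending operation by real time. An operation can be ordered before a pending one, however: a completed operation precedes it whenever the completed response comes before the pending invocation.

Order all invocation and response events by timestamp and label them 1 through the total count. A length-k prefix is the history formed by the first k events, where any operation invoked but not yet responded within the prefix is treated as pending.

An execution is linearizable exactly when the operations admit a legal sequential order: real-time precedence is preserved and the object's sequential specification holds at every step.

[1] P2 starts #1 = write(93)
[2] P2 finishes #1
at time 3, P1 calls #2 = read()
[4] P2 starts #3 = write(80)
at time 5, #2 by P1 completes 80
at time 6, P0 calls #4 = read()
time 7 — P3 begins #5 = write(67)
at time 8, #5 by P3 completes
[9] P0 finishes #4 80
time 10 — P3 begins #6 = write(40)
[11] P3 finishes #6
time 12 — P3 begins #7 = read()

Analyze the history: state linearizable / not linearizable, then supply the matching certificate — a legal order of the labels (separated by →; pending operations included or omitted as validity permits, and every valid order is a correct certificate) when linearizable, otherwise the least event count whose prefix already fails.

linearizable — witness: #1 → #3 → #2 → #4 → #5 → #6

step 1: #1 write(93) — value 93
step 2: #3 write(80) (pending, included) — value 80
step 3: #2 read() → 80 — value 80
step 4: #4 read() → 80 — value 80
step 5: #5 write(67) — value 67
step 6: #6 write(40) — value 40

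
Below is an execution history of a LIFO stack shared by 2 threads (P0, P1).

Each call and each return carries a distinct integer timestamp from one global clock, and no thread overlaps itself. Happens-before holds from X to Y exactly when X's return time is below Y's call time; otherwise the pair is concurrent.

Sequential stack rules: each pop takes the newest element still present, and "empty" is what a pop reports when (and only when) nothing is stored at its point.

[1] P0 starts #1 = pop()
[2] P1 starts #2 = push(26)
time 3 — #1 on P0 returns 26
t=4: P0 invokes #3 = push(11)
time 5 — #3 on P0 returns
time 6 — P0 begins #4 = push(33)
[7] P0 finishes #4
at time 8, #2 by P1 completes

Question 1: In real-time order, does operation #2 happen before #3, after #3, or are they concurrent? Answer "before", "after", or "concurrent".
concurrent

#2 spans [2,8], #3 spans [4,5]
the intervals overlap in both directions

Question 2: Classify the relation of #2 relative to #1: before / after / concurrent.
concurrent

#2 spans [2,8], #1 spans [1,3]
the intervals overlap in both directions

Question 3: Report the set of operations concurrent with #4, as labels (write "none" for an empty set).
#2

#4 spans [6,7]: anything still running between times 6 and 7 counts as concurrent
#1 [1,3]: before
#2 [2,8]: concurrent
#3 [4,5]: before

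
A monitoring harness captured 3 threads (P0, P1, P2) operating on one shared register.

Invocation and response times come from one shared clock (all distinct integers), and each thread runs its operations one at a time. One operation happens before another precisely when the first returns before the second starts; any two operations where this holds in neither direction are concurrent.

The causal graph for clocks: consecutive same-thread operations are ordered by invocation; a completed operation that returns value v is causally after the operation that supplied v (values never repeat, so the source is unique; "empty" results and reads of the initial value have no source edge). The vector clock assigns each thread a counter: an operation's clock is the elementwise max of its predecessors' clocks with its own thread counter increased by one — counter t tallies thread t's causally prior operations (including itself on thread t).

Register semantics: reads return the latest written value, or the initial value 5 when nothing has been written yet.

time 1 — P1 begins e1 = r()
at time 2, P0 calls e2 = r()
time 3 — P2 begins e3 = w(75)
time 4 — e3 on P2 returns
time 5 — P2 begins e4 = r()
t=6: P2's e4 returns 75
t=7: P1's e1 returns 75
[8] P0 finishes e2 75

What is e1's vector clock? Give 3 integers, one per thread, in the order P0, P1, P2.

root op e3, invoked 3: fresh clock plus P2's own tick → (0, 0, 1)
from VC(e3)=(0, 0, 1), e4 (invoked 5) maxes components and bumps P2 → (0, 0, 2)
from VC(e3)=(0, 0, 1), e1 (invoked 1) maxes components and bumps P1 → (0, 1, 1)
from VC(e3)=(0, 0, 1), e2 (invoked 2) maxes components and bumps P0 → (1, 0, 1)
target: VC(e1) = (0, 1, 1)

(0, 1, 1)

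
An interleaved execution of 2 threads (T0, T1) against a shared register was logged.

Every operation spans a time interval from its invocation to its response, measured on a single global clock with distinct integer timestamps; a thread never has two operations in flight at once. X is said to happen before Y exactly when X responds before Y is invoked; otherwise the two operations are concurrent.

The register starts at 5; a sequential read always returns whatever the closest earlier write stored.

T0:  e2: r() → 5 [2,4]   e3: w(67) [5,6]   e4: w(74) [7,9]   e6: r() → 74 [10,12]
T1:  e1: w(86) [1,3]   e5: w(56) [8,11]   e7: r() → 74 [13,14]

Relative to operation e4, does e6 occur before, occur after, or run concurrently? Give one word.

e6 spans [10,12], e4 spans [7,9]
resp(e4)=9 < inv(e6)=10

after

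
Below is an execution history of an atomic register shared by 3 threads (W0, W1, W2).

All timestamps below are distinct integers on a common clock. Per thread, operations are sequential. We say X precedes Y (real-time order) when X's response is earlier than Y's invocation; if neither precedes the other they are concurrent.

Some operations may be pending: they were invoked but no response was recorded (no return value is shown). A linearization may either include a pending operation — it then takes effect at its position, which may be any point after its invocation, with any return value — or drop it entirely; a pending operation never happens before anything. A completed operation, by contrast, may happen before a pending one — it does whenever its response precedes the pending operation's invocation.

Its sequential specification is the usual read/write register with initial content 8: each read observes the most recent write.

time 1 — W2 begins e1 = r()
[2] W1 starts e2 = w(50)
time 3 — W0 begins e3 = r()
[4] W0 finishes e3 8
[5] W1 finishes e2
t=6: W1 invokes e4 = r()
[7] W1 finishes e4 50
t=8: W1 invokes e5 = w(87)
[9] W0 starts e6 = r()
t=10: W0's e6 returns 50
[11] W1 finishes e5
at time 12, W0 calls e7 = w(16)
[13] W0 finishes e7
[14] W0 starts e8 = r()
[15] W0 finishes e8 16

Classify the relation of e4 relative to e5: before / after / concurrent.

before

e4 spans [6,7], e5 spans [8,11]
resp(e4)=7 < inv(e5)=8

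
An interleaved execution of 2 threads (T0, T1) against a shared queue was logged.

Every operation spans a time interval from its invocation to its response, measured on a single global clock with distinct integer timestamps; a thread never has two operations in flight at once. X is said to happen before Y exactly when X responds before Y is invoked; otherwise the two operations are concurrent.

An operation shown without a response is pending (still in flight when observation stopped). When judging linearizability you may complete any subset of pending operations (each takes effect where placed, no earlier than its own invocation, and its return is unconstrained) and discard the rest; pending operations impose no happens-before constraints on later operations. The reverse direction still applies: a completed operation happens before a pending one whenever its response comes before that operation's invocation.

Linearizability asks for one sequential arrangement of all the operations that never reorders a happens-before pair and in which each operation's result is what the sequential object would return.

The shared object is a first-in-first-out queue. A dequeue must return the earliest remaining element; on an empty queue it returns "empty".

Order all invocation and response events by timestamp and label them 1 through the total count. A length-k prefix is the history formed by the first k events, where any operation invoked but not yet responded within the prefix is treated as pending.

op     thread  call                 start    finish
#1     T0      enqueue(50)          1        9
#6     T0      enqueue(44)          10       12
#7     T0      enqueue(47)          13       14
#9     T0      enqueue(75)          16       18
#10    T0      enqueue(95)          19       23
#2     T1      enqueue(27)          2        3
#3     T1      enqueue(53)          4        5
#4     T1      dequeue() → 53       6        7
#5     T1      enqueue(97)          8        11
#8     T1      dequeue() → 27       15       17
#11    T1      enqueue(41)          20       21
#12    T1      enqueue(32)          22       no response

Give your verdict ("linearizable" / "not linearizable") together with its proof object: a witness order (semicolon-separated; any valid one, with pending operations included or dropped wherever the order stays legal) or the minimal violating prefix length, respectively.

already the first 7 events (up to #4's response at time 7) admit no linearization; the first 6 still do
exactly one order of the 3 completed ops respects real time; the queue replay fails
include/drop combinations of the 1 pending operation (#1) were all tried; none helps
sample order #2, #3, #4 (pending dropped) stalls at step 3 — #4 dequeue() → 53 has no legal effect

not linearizable — minimal violating prefix: 7 events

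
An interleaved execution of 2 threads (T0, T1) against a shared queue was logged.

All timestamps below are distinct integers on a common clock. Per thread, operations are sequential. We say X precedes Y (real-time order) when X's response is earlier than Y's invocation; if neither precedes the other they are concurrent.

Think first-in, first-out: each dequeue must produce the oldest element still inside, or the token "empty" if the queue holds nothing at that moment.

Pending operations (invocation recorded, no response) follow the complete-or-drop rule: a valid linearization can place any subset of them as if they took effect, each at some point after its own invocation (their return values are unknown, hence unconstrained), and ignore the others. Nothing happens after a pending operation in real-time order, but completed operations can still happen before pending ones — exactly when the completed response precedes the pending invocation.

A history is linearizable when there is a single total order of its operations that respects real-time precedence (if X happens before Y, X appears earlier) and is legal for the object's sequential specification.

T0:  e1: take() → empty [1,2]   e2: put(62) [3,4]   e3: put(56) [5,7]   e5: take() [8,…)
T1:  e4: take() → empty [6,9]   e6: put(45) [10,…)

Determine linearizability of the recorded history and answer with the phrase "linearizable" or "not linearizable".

not linearizable

prefix check: 1..8 passes, 1..9 fails once e4's time-9 response joins
the 4 completed operations admit 2 real-time orders; each fails the queue replay
every completion of the 1 pending operation (e5) was checked; none linearizes
one such order, e1, e2, e3, e4 (pending dropped), breaks at step 4 where e4 take() → empty is illegal
one such order, e1, e2, e4, e3 (pending dropped), breaks at step 3 where e4 take() → empty is illegal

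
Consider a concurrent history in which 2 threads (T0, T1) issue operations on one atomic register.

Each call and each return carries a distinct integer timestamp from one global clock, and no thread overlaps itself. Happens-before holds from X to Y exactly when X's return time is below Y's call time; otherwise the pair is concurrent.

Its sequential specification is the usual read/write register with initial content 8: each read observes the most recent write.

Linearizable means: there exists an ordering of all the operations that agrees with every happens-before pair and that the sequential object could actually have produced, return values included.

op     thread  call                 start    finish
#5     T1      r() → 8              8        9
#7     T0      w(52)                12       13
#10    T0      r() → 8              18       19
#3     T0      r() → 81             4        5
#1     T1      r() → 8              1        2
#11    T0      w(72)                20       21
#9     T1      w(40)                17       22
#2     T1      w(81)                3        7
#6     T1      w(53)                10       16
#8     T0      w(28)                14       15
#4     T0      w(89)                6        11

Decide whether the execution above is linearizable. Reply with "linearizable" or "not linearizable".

not linearizable

through event 8 a valid linearization exists; event 9 (#5 responding at time 9) ends that
4 completed operations, 2 real-time-consistent orders — every atomic register replay fails
include/drop combinations of the 1 pending operation (#4) were all tried; none helps
take #1, #2, #3, #5 (pending dropped): step 4 already fails, because #5 r() → 8 cannot occur there
take #1, #3, #2, #5 (pending dropped): step 2 already fails, because #3 r() → 81 cannot occur there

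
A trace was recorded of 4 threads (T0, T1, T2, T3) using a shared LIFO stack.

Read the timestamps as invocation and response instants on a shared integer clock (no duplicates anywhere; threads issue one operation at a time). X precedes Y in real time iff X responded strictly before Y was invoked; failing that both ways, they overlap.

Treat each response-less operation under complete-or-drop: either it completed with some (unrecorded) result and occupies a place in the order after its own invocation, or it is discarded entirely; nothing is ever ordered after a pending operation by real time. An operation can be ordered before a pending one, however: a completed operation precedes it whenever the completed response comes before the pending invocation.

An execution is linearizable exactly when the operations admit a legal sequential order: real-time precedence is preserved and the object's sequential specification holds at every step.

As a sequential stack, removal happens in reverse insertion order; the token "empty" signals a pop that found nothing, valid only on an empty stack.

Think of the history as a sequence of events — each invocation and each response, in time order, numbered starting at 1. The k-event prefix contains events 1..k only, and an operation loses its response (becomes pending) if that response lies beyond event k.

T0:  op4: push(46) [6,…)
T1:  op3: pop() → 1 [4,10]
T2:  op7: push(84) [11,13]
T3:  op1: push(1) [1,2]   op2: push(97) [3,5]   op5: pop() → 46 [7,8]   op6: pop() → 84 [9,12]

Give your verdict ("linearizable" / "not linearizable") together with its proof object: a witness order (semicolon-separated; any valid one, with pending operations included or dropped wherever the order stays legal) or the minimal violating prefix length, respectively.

step 1: op1 push(1) — stack <1>
step 2: op3 pop() → 1 — stack <>
step 3: op2 push(97) — stack <97>
step 4: op4 push(46) (pending, included) — stack <97,46>
step 5: op5 pop() → 46 — stack <97>
step 6: op7 push(84) — stack <97,84>
step 7: op6 pop() → 84 — stack <97>

linearizable — witness: op1; op3; op2; op4; op5; op7; op6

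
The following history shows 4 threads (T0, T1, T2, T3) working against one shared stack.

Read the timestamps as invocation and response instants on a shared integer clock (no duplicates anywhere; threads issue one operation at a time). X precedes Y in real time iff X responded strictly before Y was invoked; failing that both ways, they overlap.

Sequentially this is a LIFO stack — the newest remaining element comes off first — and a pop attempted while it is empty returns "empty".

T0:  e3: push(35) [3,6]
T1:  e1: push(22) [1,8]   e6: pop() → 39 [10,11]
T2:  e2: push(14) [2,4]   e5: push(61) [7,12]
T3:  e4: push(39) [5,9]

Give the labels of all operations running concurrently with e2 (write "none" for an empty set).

e2 spans [2,4]; an op avoiding the whole window 2..4 is ordered, any other is concurrent
e1 [1,8]: concurrent
e3 [3,6]: concurrent
e4 [5,9]: after
e5 [7,12]: after
e6 [10,11]: after

e1, e3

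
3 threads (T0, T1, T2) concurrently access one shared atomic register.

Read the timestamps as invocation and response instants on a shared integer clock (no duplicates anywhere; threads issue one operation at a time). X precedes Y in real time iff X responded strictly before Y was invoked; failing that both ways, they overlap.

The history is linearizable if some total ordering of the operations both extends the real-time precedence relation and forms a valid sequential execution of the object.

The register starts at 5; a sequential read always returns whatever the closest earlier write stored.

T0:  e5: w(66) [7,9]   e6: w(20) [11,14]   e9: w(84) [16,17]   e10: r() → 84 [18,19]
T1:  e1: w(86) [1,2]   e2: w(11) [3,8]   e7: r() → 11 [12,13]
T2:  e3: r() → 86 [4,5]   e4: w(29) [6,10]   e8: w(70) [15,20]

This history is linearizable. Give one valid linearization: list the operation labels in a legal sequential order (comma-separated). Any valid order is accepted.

e1, e3, e4, e5, e2, e7, e6, e8, e9, e10

1. e1 w(86), leaving value 86
2. e3 r() → 86, leaving value 86
3. e4 w(29), leaving value 29
4. e5 w(66), leaving value 66
5. e2 w(11), leaving value 11
6. e7 r() → 11, leaving value 11
7. e6 w(20), leaving value 20
8. e8 w(70), leaving value 70
9. e9 w(84), leaving value 84
10. e10 r() → 84, leaving value 84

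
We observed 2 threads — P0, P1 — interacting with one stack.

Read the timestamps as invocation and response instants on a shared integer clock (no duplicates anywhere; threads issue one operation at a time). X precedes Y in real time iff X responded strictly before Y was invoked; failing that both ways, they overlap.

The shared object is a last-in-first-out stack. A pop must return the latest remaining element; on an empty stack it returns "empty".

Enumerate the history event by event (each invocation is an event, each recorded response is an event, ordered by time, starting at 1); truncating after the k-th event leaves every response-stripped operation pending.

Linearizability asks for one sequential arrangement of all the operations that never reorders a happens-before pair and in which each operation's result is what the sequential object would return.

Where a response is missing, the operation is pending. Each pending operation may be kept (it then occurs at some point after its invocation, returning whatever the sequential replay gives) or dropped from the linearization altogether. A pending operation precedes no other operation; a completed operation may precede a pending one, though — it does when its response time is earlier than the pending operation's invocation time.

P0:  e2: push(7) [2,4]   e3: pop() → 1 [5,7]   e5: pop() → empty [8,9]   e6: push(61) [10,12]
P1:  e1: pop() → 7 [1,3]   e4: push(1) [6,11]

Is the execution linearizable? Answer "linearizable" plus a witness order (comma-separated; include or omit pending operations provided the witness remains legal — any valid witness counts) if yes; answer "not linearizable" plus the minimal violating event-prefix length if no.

1. e2 push(7), leaving stack <7>
2. e1 pop() → 7, leaving stack <>
3. e4 push(1), leaving stack <1>
4. e3 pop() → 1, leaving stack <>
5. e5 pop() → empty, leaving stack <>
6. e6 push(61), leaving stack <61>

linearizable — witness: e2, e1, e4, e3, e5, e6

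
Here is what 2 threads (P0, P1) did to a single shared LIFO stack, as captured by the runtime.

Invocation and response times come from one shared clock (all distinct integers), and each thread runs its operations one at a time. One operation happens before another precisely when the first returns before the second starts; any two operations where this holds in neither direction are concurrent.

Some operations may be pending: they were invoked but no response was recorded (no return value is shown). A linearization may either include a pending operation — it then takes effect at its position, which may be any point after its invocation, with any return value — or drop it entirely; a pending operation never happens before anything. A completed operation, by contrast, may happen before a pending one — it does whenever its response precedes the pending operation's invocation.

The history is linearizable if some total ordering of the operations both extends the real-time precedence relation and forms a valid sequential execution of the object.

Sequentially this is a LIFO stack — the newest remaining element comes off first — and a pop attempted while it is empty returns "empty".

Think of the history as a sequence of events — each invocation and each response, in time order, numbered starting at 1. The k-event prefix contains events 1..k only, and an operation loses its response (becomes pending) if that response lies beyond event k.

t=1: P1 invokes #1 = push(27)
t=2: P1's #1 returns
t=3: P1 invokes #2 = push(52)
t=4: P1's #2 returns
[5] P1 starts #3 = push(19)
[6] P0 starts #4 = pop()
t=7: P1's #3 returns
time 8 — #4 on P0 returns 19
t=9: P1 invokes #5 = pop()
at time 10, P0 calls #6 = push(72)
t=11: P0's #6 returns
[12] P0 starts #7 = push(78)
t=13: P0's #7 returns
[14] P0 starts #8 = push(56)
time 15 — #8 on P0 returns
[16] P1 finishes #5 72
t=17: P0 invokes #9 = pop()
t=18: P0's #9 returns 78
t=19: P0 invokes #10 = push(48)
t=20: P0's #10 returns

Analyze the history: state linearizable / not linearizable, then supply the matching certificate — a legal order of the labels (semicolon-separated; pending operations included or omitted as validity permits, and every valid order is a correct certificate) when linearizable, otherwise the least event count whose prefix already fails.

not linearizable — minimal violating prefix: 18 events

events 1..17 are fine; event 18 — the response of #9 at time 18 — makes the prefix non-linearizable
all 8 real-time-respecting orders fail — 9 completed LIFO stack operations, no legal replay
take #1, #2, #3, #4, #5, #6, #7, #8, #9: step 5 already fails, because #5 pop() → 72 cannot occur there
take #1, #2, #3, #4, #6, #5, #7, #8, #9: step 9 already fails, because #9 pop() → 78 cannot occur there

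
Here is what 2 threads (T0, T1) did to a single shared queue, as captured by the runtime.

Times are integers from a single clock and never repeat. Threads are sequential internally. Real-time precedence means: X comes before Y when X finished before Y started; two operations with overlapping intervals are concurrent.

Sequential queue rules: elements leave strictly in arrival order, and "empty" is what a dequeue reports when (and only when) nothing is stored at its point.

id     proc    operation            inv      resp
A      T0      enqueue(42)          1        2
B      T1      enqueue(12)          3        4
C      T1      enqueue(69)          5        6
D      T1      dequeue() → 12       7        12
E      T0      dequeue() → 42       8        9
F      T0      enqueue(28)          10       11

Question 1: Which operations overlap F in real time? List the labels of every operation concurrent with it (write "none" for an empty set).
F spans [10,11]; an op avoiding the whole window 10..11 is ordered, any other is concurrent
A [1,2]: before
B [3,4]: before
C [5,6]: before
D [7,12]: concurrent
E [8,9]: before

D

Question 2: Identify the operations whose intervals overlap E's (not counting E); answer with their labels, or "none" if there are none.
E runs from 8 to 9; window-overlapping ops are concurrent
A [1,2]: before
B [3,4]: before
C [5,6]: before
D [7,12]: concurrent
F [10,11]: after

D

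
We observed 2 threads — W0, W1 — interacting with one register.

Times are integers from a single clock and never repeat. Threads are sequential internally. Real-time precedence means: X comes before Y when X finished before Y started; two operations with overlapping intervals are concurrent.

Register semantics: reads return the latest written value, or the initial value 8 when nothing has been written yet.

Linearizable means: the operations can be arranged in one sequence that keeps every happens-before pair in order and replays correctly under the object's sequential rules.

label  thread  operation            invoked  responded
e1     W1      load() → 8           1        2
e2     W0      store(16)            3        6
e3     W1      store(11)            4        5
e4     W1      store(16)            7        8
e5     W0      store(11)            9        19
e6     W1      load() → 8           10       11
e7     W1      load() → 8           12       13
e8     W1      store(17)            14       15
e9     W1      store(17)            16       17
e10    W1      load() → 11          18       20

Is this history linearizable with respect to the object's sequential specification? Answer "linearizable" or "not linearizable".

through event 10 a valid linearization exists; event 11 (e6 responding at time 11) ends that
all 2 real-time-respecting orders fail — 5 completed register operations, no legal replay
completion choices over the 1 pending operation (e5) were checked; none helps
for example e1, e2, e3, e4, e6 (pending dropped) fails at step 5: e6 load() → 8 is not legal there
for example e1, e3, e2, e4, e6 (pending dropped) fails at step 5: e6 load() → 8 is not legal there

not linearizable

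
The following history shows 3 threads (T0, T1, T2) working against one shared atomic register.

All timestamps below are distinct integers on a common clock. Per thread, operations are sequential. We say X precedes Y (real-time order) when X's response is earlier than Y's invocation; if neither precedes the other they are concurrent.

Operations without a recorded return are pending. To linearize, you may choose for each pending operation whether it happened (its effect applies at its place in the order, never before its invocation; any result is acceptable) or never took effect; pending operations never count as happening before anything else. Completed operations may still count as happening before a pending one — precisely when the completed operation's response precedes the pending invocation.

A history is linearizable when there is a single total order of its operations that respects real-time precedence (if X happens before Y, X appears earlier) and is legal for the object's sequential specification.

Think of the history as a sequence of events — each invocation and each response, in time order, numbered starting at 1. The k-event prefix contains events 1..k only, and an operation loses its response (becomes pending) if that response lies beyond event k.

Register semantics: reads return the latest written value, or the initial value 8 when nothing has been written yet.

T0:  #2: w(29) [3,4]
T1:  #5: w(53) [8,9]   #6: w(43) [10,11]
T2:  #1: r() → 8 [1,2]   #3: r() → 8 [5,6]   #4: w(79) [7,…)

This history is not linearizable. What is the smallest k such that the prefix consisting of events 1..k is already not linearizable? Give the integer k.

events 1..5 are linearizable; a witness order is #1, #2:
after step 1 (#1 r() → 8): value 8
after step 2 (#2 w(29)): value 29
once event 6 joins (#3's response, time 6), exhaustive search finds no witness
for example #1, #2, #3 fails at step 3: #3 r() → 8 is not legal there

6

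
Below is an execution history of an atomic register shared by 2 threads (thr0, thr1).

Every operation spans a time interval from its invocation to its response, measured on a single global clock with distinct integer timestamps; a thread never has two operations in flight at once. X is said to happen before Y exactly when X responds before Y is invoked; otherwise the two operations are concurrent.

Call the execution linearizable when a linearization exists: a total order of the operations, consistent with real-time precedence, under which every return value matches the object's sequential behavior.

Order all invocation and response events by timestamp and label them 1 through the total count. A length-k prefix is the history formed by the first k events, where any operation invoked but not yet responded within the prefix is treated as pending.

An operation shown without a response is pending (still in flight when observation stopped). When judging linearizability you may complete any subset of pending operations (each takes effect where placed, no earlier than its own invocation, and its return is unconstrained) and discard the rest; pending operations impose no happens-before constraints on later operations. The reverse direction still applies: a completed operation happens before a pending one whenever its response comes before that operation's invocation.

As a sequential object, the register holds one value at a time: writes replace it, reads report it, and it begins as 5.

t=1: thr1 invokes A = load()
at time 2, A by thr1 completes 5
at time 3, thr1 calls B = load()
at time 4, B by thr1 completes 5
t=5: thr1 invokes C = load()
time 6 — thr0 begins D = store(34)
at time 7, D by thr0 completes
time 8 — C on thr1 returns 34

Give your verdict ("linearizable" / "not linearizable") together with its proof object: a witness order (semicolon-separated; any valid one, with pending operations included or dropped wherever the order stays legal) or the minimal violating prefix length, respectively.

step 1: A load() → 5 — value 5
step 2: B load() → 5 — value 5
step 3: D store(34) — value 34
step 4: C load() → 34 — value 34

linearizable — witness: A; B; D; C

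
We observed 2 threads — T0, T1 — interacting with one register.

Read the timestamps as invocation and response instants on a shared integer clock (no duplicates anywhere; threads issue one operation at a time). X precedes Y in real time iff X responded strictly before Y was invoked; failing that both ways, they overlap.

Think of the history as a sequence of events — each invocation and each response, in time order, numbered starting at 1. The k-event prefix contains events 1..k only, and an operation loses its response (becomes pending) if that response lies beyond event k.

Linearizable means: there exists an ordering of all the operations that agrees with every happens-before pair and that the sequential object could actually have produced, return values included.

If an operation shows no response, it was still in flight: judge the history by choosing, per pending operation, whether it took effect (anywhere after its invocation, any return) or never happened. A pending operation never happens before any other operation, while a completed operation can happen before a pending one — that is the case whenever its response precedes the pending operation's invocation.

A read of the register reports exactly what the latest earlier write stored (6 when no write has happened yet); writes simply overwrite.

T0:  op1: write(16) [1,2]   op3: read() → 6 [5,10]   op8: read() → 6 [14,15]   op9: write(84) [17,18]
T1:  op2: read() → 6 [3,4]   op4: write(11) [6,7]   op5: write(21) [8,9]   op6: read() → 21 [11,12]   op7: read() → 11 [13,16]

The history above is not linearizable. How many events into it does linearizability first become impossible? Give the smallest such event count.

a valid linearization of events 1..3 exists, for instance op1:
1. op1 write(16), leaving value 16
event 4 — op2's response, time 4 — after it, nothing linearizes
one such order, op1, op2, breaks at step 2 where op2 read() → 6 is illegal

4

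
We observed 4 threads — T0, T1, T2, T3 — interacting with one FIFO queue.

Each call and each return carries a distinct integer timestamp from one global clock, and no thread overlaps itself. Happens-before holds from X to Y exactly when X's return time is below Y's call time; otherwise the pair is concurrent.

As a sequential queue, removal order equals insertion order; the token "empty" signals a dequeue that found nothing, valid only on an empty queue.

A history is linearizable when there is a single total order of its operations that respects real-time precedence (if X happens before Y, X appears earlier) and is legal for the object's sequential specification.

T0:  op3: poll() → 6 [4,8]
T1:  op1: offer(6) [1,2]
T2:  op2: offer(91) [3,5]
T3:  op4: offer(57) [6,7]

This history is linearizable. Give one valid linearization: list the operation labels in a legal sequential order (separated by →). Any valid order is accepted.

1. op1 offer(6), leaving queue <6>
2. op2 offer(91), leaving queue <6,91>
3. op3 poll() → 6, leaving queue <91>
4. op4 offer(57), leaving queue <91,57>

op1 → op2 → op3 → op4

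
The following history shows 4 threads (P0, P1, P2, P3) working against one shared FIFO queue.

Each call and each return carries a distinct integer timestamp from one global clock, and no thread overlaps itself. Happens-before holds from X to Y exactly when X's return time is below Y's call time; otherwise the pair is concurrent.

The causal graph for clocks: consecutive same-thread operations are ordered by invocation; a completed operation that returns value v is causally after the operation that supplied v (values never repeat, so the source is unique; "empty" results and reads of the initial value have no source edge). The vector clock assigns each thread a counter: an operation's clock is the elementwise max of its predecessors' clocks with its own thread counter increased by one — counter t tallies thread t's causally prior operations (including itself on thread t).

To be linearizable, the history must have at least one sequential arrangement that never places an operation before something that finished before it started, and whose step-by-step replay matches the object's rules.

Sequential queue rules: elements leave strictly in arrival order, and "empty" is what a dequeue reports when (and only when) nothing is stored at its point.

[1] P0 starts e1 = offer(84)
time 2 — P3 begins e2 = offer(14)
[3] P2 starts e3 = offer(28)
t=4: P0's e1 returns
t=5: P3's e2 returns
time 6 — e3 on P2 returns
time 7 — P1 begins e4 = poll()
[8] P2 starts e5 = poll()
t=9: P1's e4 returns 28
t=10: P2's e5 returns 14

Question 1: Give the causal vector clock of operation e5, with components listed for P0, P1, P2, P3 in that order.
root op e2, invoked 2: fresh clock plus P3's own tick → (0, 0, 0, 1)
root op e3, invoked 3: fresh clock plus P2's own tick → (0, 0, 1, 0)
root op e1, invoked 1: fresh clock plus P0's own tick → (1, 0, 0, 0)
from VC(e3)=(0, 0, 1, 0), e4 (invoked 7) maxes components and bumps P1 → (0, 1, 1, 0)
from VC(e2)=(0, 0, 0, 1), VC(e3)=(0, 0, 1, 0), e5 (invoked 8) maxes components and bumps P2 → (0, 0, 2, 1)
target: VC(e5) = (0, 0, 2, 1)

(0, 0, 2, 1)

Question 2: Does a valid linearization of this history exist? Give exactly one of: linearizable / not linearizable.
one valid linearization: e2, e3, e1, e5, e4
1. e2 offer(14), leaving queue <14>
2. e3 offer(28), leaving queue <14,28>
3. e1 offer(84), leaving queue <14,28,84>
4. e5 poll() → 14, leaving queue <28,84>
5. e4 poll() → 28, leaving queue <84>

linearizable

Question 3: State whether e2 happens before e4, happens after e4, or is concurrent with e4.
e2 spans [2,5], e4 spans [7,9]
resp(e2)=5 < inv(e4)=7

before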